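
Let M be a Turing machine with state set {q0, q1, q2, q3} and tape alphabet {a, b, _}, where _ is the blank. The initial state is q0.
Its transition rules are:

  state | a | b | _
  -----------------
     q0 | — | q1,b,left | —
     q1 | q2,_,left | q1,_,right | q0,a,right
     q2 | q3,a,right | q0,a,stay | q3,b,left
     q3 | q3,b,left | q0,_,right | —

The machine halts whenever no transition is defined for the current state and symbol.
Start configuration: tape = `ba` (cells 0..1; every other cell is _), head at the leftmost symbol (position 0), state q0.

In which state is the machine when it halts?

q3

q0 | ___[b]a   read b → write b, move left, go to q1
q1 | __[_]ba   read _ → write a, move right, go to q0
q0 | __a[b]a   read b → write b, move left, go to q1
q1 | __[a]ba   read a → write _, move left, go to q2
q2 | _[_]_ba   read _ → write b, move left, go to q3
q3 | [_]b_ba
No transition is defined for (q3, _); M halts in state q3.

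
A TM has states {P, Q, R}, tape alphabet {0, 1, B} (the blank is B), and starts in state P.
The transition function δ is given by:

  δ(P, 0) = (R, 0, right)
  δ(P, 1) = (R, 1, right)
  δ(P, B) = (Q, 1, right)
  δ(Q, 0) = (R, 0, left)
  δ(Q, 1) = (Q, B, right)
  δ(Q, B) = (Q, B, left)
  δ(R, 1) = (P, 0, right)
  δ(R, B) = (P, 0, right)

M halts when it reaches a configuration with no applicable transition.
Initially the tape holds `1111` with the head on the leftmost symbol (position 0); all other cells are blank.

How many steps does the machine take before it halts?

19

P | [1]111BBB   read 1 → write 1, move right, go to R
R | 1[1]11BBB   read 1 → write 0, move right, go to P
P | 10[1]1BBB   read 1 → write 1, move right, go to R
R | 101[1]BBB   read 1 → write 0, move right, go to P
P | 1010[B]BB   read B → write 1, move right, go to Q
Q | 10101[B]B   read B → write B, move left, go to Q
Q | 1010[1]BB   read 1 → write B, move right, go to Q
Q | 1010B[B]B   read B → write B, move left, go to Q
Q | 1010[B]BB   read B → write B, move left, go to Q
Q | 101[0]BBB   read 0 → write 0, move left, go to R
R | 10[1]0BBB   read 1 → write 0, move right, go to P
P | 100[0]BBB   read 0 → write 0, move right, go to R
R | 1000[B]BB   read B → write 0, move right, go to P
P | 10000[B]B   read B → write 1, move right, go to Q
Q | 100001[B]   read B → write B, move left, go to Q
Q | 10000[1]B   read 1 → write B, move right, go to Q
Q | 10000B[B]   read B → write B, move left, go to Q
Q | 10000[B]B   read B → write B, move left, go to Q
Q | 1000[0]BB   read 0 → write 0, move left, go to R
R | 100[0]0BB
M halts after 19 transitions.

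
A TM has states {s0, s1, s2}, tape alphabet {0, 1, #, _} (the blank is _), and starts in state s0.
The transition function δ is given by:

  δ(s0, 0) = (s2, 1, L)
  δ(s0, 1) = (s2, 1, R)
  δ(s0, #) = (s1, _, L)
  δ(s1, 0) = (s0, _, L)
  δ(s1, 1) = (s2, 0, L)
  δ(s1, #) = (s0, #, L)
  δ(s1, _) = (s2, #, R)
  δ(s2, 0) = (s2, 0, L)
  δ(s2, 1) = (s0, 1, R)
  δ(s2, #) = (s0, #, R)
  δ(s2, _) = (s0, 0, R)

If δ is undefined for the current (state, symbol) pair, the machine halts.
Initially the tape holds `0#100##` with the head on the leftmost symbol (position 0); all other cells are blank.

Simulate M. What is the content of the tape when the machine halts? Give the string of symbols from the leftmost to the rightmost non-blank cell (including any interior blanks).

01#111#

s0 | _[0]#100##   read 0 → write 1, move L, go to s2
s2 | [_]1#100##   read _ → write 0, move R, go to s0
s0 | 0[1]#100##   read 1 → write 1, move R, go to s2
s2 | 01[#]100##   read # → write #, move R, go to s0
s0 | 01#[1]00##   read 1 → write 1, move R, go to s2
s2 | 01#1[0]0##   read 0 → write 0, move L, go to s2
s2 | 01#[1]00##   read 1 → write 1, move R, go to s0
s0 | 01#1[0]0##   read 0 → write 1, move L, go to s2
s2 | 01#[1]10##   read 1 → write 1, move R, go to s0
s0 | 01#1[1]0##   read 1 → write 1, move R, go to s2
s2 | 01#11[0]##   read 0 → write 0, move L, go to s2
s2 | 01#1[1]0##   read 1 → write 1, move R, go to s0
s0 | 01#11[0]##   read 0 → write 1, move L, go to s2
s2 | 01#1[1]1##   read 1 → write 1, move R, go to s0
s0 | 01#11[1]##   read 1 → write 1, move R, go to s2
s2 | 01#111[#]#   read # → write #, move R, go to s0
s0 | 01#111#[#]   read # → write _, move L, go to s1
s1 | 01#111[#]_   read # → write #, move L, go to s0
s0 | 01#11[1]#_   read 1 → write 1, move R, go to s2
s2 | 01#111[#]_   read # → write #, move R, go to s0
s0 | 01#111#[_]
The non-blank tape span at halt is 01#111#.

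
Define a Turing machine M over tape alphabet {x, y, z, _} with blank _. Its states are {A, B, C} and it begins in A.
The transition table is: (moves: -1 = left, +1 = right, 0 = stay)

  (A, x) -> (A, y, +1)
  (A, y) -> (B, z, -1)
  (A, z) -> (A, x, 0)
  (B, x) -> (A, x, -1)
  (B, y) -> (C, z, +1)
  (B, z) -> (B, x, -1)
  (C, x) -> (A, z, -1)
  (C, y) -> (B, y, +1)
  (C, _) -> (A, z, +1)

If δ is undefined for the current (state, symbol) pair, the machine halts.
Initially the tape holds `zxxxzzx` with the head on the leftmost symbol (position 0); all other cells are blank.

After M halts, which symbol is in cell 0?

y

A | [z]xxxzzx_   read z → write x, move 0, go to A
A | [x]xxxzzx_   read x → write y, move +1, go to A
A | y[x]xxzzx_   read x → write y, move +1, go to A
A | yy[x]xzzx_   read x → write y, move +1, go to A
A | yyy[x]zzx_   read x → write y, move +1, go to A
A | yyyy[z]zx_   read z → write x, move 0, go to A
A | yyyy[x]zx_   read x → write y, move +1, go to A
A | yyyyy[z]x_   read z → write x, move 0, go to A
A | yyyyy[x]x_   read x → write y, move +1, go to A
A | yyyyyy[x]_   read x → write y, move +1, go to A
A | yyyyyyy[_]
Cell 0 holds y when M halts.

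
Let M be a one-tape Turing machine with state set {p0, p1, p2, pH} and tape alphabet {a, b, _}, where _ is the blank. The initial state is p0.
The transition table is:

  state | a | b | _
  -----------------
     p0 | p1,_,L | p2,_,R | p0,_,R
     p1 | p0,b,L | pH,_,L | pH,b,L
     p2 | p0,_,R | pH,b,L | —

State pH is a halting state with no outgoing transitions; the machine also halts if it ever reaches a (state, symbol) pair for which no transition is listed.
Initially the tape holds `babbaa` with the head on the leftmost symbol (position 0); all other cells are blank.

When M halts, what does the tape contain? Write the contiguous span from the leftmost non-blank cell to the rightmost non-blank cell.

state=p0 head=0 tape=[b]abbaa   (p0,b)→(p2,_,R)
state=p2 head=1 tape=_[a]bbaa   (p2,a)→(p0,_,R)
state=p0 head=2 tape=__[b]baa   (p0,b)→(p2,_,R)
state=p2 head=3 tape=___[b]aa   (p2,b)→(pH,b,L)
state=pH head=2 tape=__[_]baa
The non-blank tape span at halt is baa.

baa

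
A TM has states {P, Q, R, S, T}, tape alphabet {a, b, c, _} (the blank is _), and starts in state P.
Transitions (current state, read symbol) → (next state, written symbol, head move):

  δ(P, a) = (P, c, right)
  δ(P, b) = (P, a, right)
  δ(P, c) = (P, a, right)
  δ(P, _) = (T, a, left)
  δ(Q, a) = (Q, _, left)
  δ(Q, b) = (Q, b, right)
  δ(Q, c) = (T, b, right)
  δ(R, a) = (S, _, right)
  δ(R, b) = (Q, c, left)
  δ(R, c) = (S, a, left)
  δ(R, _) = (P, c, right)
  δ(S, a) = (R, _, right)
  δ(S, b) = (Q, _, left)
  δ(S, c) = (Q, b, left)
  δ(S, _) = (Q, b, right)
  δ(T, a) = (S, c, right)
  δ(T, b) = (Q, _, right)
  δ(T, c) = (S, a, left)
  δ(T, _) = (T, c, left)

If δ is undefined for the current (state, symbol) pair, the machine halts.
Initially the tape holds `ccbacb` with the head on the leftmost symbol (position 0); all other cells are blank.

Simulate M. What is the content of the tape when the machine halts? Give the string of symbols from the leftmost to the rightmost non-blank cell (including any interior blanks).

state=P head=0 tape=[c]cbacb___   (P,c)→(P,a,right)
state=P head=1 tape=a[c]bacb___   (P,c)→(P,a,right)
state=P head=2 tape=aa[b]acb___   (P,b)→(P,a,right)
state=P head=3 tape=aaa[a]cb___   (P,a)→(P,c,right)
state=P head=4 tape=aaac[c]b___   (P,c)→(P,a,right)
state=P head=5 tape=aaaca[b]___   (P,b)→(P,a,right)
state=P head=6 tape=aaacaa[_]__   (P,_)→(T,a,left)
state=T head=5 tape=aaaca[a]a__   (T,a)→(S,c,right)
state=S head=6 tape=aaacac[a]__   (S,a)→(R,_,right)
state=R head=7 tape=aaacac_[_]_   (R,_)→(P,c,right)
state=P head=8 tape=aaacac_c[_]   (P,_)→(T,a,left)
state=T head=7 tape=aaacac_[c]a   (T,c)→(S,a,left)
state=S head=6 tape=aaacac[_]aa   (S,_)→(Q,b,right)
state=Q head=7 tape=aaacacb[a]a   (Q,a)→(Q,_,left)
state=Q head=6 tape=aaacac[b]_a   (Q,b)→(Q,b,right)
state=Q head=7 tape=aaacacb[_]a
The non-blank tape span at halt is aaacacb_a.

aaacacb_a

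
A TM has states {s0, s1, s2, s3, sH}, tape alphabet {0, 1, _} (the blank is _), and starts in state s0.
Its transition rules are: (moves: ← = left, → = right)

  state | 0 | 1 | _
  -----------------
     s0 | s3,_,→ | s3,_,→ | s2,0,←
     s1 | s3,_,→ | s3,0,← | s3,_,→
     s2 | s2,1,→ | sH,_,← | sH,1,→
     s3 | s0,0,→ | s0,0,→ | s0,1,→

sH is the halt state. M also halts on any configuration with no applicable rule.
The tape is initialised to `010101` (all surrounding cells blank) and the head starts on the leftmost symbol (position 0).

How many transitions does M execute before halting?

10

s0 | [0]10101___   read 0 → write _, move →, go to s3
s3 | _[1]0101___   read 1 → write 0, move →, go to s0
s0 | _0[0]101___   read 0 → write _, move →, go to s3
s3 | _0_[1]01___   read 1 → write 0, move →, go to s0
s0 | _0_0[0]1___   read 0 → write _, move →, go to s3
s3 | _0_0_[1]___   read 1 → write 0, move →, go to s0
s0 | _0_0_0[_]__   read _ → write 0, move ←, go to s2
s2 | _0_0_[0]0__   read 0 → write 1, move →, go to s2
s2 | _0_0_1[0]__   read 0 → write 1, move →, go to s2
s2 | _0_0_11[_]_   read _ → write 1, move →, go to sH
sH | _0_0_111[_]
M halts after 10 transitions.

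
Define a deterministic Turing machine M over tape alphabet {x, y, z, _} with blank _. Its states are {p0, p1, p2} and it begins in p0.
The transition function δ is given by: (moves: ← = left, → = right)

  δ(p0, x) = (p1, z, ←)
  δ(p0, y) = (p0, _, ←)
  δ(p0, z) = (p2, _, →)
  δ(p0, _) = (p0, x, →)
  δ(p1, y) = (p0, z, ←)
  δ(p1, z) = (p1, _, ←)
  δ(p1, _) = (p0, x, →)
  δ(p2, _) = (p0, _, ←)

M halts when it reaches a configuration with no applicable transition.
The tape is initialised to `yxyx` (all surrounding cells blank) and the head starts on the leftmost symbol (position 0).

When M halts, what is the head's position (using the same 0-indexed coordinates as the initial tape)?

p0 | _[y]xyx   read y → write _, move ←, go to p0
p0 | [_]_xyx   read _ → write x, move →, go to p0
p0 | x[_]xyx   read _ → write x, move →, go to p0
p0 | xx[x]yx   read x → write z, move ←, go to p1
p1 | x[x]zyx
At halt the head is at cell 0.

0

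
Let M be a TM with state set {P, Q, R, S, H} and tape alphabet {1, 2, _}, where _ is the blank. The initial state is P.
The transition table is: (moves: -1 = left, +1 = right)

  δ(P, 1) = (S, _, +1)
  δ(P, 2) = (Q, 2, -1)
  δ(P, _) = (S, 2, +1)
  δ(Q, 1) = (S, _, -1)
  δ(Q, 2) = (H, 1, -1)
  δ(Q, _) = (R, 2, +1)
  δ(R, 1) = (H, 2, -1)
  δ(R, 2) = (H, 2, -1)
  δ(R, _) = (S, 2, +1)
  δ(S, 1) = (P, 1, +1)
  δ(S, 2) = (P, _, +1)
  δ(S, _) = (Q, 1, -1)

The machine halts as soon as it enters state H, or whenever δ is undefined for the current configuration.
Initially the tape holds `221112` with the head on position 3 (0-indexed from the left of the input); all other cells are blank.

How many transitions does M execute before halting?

14

state=P head=3 tape=221[1]12__   (P,1)→(S,_,+1)
state=S head=4 tape=221_[1]2__   (S,1)→(P,1,+1)
state=P head=5 tape=221_1[2]__   (P,2)→(Q,2,-1)
state=Q head=4 tape=221_[1]2__   (Q,1)→(S,_,-1)
state=S head=3 tape=221[_]_2__   (S,_)→(Q,1,-1)
state=Q head=2 tape=22[1]1_2__   (Q,1)→(S,_,-1)
state=S head=1 tape=2[2]_1_2__   (S,2)→(P,_,+1)
state=P head=2 tape=2_[_]1_2__   (P,_)→(S,2,+1)
state=S head=3 tape=2_2[1]_2__   (S,1)→(P,1,+1)
state=P head=4 tape=2_21[_]2__   (P,_)→(S,2,+1)
state=S head=5 tape=2_212[2]__   (S,2)→(P,_,+1)
state=P head=6 tape=2_212_[_]_   (P,_)→(S,2,+1)
state=S head=7 tape=2_212_2[_]   (S,_)→(Q,1,-1)
state=Q head=6 tape=2_212_[2]1   (Q,2)→(H,1,-1)
state=H head=5 tape=2_212[_]11
M halts after 14 transitions.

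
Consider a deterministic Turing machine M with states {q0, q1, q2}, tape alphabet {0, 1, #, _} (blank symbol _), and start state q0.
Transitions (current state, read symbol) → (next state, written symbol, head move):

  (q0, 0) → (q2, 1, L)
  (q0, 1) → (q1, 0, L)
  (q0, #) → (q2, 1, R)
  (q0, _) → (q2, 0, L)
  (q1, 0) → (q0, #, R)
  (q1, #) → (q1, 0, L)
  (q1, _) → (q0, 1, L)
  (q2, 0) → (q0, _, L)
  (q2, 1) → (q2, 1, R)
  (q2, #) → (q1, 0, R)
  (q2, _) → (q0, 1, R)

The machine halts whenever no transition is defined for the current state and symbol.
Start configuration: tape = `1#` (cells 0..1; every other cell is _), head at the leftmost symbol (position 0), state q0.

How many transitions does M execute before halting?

10

q0 | ___[1]#   read 1 → write 0, move L, go to q1
q1 | __[_]0#   read _ → write 1, move L, go to q0
q0 | _[_]10#   read _ → write 0, move L, go to q2
q2 | [_]010#   read _ → write 1, move R, go to q0
q0 | 1[0]10#   read 0 → write 1, move L, go to q2
q2 | [1]110#   read 1 → write 1, move R, go to q2
q2 | 1[1]10#   read 1 → write 1, move R, go to q2
q2 | 11[1]0#   read 1 → write 1, move R, go to q2
q2 | 111[0]#   read 0 → write _, move L, go to q0
q0 | 11[1]_#   read 1 → write 0, move L, go to q1
q1 | 1[1]0_#
M halts after 10 transitions.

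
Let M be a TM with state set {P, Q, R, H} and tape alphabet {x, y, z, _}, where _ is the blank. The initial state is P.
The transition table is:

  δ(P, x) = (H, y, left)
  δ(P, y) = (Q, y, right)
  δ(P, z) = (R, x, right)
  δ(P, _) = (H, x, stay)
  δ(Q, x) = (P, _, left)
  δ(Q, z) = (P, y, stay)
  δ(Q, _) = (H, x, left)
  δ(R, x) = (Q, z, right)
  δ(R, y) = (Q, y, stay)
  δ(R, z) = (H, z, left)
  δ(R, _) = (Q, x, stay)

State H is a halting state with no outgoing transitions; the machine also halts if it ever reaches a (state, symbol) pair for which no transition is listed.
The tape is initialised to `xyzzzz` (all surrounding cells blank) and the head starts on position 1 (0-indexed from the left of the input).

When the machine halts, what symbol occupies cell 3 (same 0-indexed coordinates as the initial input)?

P | x[y]zzzz_   read y → write y, move right, go to Q
Q | xy[z]zzz_   read z → write y, move stay, go to P
P | xy[y]zzz_   read y → write y, move right, go to Q
Q | xyy[z]zz_   read z → write y, move stay, go to P
P | xyy[y]zz_   read y → write y, move right, go to Q
Q | xyyy[z]z_   read z → write y, move stay, go to P
P | xyyy[y]z_   read y → write y, move right, go to Q
Q | xyyyy[z]_   read z → write y, move stay, go to P
P | xyyyy[y]_   read y → write y, move right, go to Q
Q | xyyyyy[_]   read _ → write x, move left, go to H
H | xyyyy[y]x
Cell 3 holds y when M halts.

y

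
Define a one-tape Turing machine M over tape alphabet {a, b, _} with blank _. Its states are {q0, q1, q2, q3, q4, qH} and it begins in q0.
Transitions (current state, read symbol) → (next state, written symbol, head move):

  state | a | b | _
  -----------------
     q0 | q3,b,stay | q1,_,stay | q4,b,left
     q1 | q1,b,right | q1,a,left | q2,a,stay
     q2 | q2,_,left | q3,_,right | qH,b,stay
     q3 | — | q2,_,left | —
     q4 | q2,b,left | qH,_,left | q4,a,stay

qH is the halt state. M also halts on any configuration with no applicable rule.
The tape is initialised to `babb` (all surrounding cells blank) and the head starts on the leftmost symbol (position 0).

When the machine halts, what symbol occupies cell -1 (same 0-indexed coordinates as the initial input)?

state=q0 head=0 tape=_[b]abb   (q0,b)→(q1,_,stay)
state=q1 head=0 tape=_[_]abb   (q1,_)→(q2,a,stay)
state=q2 head=0 tape=_[a]abb   (q2,a)→(q2,_,left)
state=q2 head=-1 tape=[_]_abb   (q2,_)→(qH,b,stay)
state=qH head=-1 tape=[b]_abb
Cell -1 holds b when M halts.

b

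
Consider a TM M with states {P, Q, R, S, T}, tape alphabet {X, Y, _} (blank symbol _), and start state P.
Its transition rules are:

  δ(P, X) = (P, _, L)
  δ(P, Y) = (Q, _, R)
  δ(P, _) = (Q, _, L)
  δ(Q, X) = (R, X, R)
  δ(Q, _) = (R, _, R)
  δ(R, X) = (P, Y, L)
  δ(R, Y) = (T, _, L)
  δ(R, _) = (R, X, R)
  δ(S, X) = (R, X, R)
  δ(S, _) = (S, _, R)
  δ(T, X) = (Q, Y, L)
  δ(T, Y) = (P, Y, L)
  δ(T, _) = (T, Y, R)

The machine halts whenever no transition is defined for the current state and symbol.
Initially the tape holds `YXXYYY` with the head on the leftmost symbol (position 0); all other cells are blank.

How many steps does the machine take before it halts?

state=P head=0 tape=_[Y]XXYYY   (P,Y)→(Q,_,R)
state=Q head=1 tape=__[X]XYYY   (Q,X)→(R,X,R)
state=R head=2 tape=__X[X]YYY   (R,X)→(P,Y,L)
state=P head=1 tape=__[X]YYYY   (P,X)→(P,_,L)
state=P head=0 tape=_[_]_YYYY   (P,_)→(Q,_,L)
state=Q head=-1 tape=[_]__YYYY   (Q,_)→(R,_,R)
state=R head=0 tape=_[_]_YYYY   (R,_)→(R,X,R)
state=R head=1 tape=_X[_]YYYY   (R,_)→(R,X,R)
state=R head=2 tape=_XX[Y]YYY   (R,Y)→(T,_,L)
state=T head=1 tape=_X[X]_YYY   (T,X)→(Q,Y,L)
state=Q head=0 tape=_[X]Y_YYY   (Q,X)→(R,X,R)
state=R head=1 tape=_X[Y]_YYY   (R,Y)→(T,_,L)
state=T head=0 tape=_[X]__YYY   (T,X)→(Q,Y,L)
state=Q head=-1 tape=[_]Y__YYY   (Q,_)→(R,_,R)
state=R head=0 tape=_[Y]__YYY   (R,Y)→(T,_,L)
state=T head=-1 tape=[_]___YYY   (T,_)→(T,Y,R)
state=T head=0 tape=Y[_]__YYY   (T,_)→(T,Y,R)
state=T head=1 tape=YY[_]_YYY   (T,_)→(T,Y,R)
state=T head=2 tape=YYY[_]YYY   (T,_)→(T,Y,R)
state=T head=3 tape=YYYY[Y]YY   (T,Y)→(P,Y,L)
state=P head=2 tape=YYY[Y]YYY   (P,Y)→(Q,_,R)
state=Q head=3 tape=YYY_[Y]YY
M halts after 21 transitions.

21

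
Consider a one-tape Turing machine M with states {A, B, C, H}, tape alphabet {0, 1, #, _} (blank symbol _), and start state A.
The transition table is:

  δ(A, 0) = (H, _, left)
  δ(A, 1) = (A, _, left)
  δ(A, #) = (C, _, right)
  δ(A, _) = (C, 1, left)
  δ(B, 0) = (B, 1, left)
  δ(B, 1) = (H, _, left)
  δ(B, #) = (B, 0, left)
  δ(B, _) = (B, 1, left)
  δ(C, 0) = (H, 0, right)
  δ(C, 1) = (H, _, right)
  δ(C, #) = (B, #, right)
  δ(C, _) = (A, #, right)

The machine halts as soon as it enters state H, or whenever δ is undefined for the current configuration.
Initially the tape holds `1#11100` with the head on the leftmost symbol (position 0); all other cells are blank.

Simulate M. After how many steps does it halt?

A | __[1]#11100   read 1 → write _, move left, go to A
A | _[_]_#11100   read _ → write 1, move left, go to C
C | [_]1_#11100   read _ → write #, move right, go to A
A | #[1]_#11100   read 1 → write _, move left, go to A
A | [#]__#11100   read # → write _, move right, go to C
C | _[_]_#11100   read _ → write #, move right, go to A
A | _#[_]#11100   read _ → write 1, move left, go to C
C | _[#]1#11100   read # → write #, move right, go to B
B | _#[1]#11100   read 1 → write _, move left, go to H
H | _[#]_#11100
M halts after 9 transitions.

9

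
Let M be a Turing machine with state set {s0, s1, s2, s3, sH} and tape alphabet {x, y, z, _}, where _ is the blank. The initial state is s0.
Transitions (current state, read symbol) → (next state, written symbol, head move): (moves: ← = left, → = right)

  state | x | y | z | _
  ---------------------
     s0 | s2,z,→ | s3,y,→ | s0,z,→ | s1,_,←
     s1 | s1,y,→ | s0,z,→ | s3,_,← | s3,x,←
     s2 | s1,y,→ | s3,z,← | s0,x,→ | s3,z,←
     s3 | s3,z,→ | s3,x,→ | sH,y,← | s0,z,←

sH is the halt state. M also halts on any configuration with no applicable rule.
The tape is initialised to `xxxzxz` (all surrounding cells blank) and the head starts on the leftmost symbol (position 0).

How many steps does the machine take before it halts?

21

s0 | [x]xxzxz___   read x → write z, move →, go to s2
s2 | z[x]xzxz___   read x → write y, move →, go to s1
s1 | zy[x]zxz___   read x → write y, move →, go to s1
s1 | zyy[z]xz___   read z → write _, move ←, go to s3
s3 | zy[y]_xz___   read y → write x, move →, go to s3
s3 | zyx[_]xz___   read _ → write z, move ←, go to s0
s0 | zy[x]zxz___   read x → write z, move →, go to s2
s2 | zyz[z]xz___   read z → write x, move →, go to s0
s0 | zyzx[x]z___   read x → write z, move →, go to s2
s2 | zyzxz[z]___   read z → write x, move →, go to s0
s0 | zyzxzx[_]__   read _ → write _, move ←, go to s1
s1 | zyzxz[x]___   read x → write y, move →, go to s1
s1 | zyzxzy[_]__   read _ → write x, move ←, go to s3
s3 | zyzxz[y]x__   read y → write x, move →, go to s3
s3 | zyzxzx[x]__   read x → write z, move →, go to s3
s3 | zyzxzxz[_]_   read _ → write z, move ←, go to s0
s0 | zyzxzx[z]z_   read z → write z, move →, go to s0
s0 | zyzxzxz[z]_   read z → write z, move →, go to s0
s0 | zyzxzxzz[_]   read _ → write _, move ←, go to s1
s1 | zyzxzxz[z]_   read z → write _, move ←, go to s3
s3 | zyzxzx[z]__   read z → write y, move ←, go to sH
sH | zyzxz[x]y__
M halts after 21 transitions.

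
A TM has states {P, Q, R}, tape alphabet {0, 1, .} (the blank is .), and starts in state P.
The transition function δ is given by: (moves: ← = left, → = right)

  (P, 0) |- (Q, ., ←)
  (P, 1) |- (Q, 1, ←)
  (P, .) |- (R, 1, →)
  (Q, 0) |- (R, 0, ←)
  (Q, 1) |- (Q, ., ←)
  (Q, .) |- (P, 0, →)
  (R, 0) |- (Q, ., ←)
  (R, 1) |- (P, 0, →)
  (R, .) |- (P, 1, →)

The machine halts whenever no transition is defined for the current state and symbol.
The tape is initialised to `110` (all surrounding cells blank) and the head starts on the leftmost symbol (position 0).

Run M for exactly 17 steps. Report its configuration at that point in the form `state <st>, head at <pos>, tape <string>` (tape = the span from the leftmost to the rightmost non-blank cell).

state=P head=0 tape=.....[1]10   (P,1)→(Q,1,←)
state=Q head=-1 tape=....[.]110   (Q,.)→(P,0,→)
state=P head=0 tape=....0[1]10   (P,1)→(Q,1,←)
state=Q head=-1 tape=....[0]110   (Q,0)→(R,0,←)
state=R head=-2 tape=...[.]0110   (R,.)→(P,1,→)
state=P head=-1 tape=...1[0]110   (P,0)→(Q,.,←)
state=Q head=-2 tape=...[1].110   (Q,1)→(Q,.,←)
state=Q head=-3 tape=..[.]..110   (Q,.)→(P,0,→)
state=P head=-2 tape=..0[.].110   (P,.)→(R,1,→)
state=R head=-1 tape=..01[.]110   (R,.)→(P,1,→)
state=P head=0 tape=..011[1]10   (P,1)→(Q,1,←)
state=Q head=-1 tape=..01[1]110   (Q,1)→(Q,.,←)
state=Q head=-2 tape=..0[1].110   (Q,1)→(Q,.,←)
state=Q head=-3 tape=..[0]..110   (Q,0)→(R,0,←)
state=R head=-4 tape=.[.]0..110   (R,.)→(P,1,→)
state=P head=-3 tape=.1[0]..110   (P,0)→(Q,.,←)
state=Q head=-4 tape=.[1]...110   (Q,1)→(Q,.,←)
state=Q head=-5 tape=[.]....110
After 17 steps: state Q, head at -5, tape 110.

state Q, head at -5, tape 110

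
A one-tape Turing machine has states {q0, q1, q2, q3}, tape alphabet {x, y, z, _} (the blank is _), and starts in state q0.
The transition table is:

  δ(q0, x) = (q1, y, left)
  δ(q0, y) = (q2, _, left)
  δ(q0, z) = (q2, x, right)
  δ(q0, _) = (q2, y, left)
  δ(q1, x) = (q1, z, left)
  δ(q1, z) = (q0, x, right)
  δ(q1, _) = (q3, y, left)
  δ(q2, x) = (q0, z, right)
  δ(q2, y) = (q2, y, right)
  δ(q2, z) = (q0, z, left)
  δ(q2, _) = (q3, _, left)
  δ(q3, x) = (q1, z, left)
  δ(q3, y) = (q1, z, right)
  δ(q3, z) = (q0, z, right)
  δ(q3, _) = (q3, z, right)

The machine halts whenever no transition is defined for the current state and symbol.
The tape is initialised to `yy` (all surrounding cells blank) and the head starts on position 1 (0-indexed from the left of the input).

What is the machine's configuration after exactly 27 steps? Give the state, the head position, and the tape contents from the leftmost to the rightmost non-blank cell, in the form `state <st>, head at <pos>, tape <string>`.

state q2, head at -2, tape xzyz

q0 | ___y[y]   read y → write _, move left, go to q2
q2 | ___[y]_   read y → write y, move right, go to q2
q2 | ___y[_]   read _ → write _, move left, go to q3
q3 | ___[y]_   read y → write z, move right, go to q1
q1 | ___z[_]   read _ → write y, move left, go to q3
q3 | ___[z]y   read z → write z, move right, go to q0
q0 | ___z[y]   read y → write _, move left, go to q2
q2 | ___[z]_   read z → write z, move left, go to q0
q0 | __[_]z_   read _ → write y, move left, go to q2
q2 | _[_]yz_   read _ → write _, move left, go to q3
q3 | [_]_yz_   read _ → write z, move right, go to q3
q3 | z[_]yz_   read _ → write z, move right, go to q3
q3 | zz[y]z_   read y → write z, move right, go to q1
q1 | zzz[z]_   read z → write x, move right, go to q0
q0 | zzzx[_]   read _ → write y, move left, go to q2
q2 | zzz[x]y   read x → write z, move right, go to q0
q0 | zzzz[y]   read y → write _, move left, go to q2
q2 | zzz[z]_   read z → write z, move left, go to q0
q0 | zz[z]z_   read z → write x, move right, go to q2
q2 | zzx[z]_   read z → write z, move left, go to q0
q0 | zz[x]z_   read x → write y, move left, go to q1
q1 | z[z]yz_   read z → write x, move right, go to q0
q0 | zx[y]z_   read y → write _, move left, go to q2
q2 | z[x]_z_   read x → write z, move right, go to q0
q0 | zz[_]z_   read _ → write y, move left, go to q2
q2 | z[z]yz_   read z → write z, move left, go to q0
q0 | [z]zyz_   read z → write x, move right, go to q2
q2 | x[z]yz_
After 27 steps: state q2, head at -2, tape xzyz.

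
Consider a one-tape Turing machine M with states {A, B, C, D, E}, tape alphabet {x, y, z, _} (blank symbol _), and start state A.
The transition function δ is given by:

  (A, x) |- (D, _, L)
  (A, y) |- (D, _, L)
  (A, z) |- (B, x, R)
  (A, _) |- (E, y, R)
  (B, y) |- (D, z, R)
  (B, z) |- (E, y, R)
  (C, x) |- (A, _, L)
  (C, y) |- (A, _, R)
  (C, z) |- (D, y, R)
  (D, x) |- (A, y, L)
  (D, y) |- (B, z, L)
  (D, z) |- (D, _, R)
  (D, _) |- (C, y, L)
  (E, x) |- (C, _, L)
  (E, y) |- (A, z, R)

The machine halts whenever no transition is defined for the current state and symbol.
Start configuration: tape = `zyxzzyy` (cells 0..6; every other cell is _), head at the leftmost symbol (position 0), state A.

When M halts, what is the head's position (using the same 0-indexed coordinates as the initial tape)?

4

A | [z]yxzzyy   read z → write x, move R, go to B
B | x[y]xzzyy   read y → write z, move R, go to D
D | xz[x]zzyy   read x → write y, move L, go to A
A | x[z]yzzyy   read z → write x, move R, go to B
B | xx[y]zzyy   read y → write z, move R, go to D
D | xxz[z]zyy   read z → write _, move R, go to D
D | xxz_[z]yy   read z → write _, move R, go to D
D | xxz__[y]y   read y → write z, move L, go to B
B | xxz_[_]zy
At halt the head is at cell 4.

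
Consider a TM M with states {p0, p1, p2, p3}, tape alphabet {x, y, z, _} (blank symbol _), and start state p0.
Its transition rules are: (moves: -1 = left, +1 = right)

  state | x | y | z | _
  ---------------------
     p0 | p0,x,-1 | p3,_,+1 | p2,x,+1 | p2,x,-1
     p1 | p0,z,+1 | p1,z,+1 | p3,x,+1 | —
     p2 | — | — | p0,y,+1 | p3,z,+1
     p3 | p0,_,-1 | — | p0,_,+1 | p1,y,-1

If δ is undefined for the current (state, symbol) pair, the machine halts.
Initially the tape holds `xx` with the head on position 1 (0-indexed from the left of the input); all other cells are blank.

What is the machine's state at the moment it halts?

p0 | __x[x]_   read x → write x, move -1, go to p0
p0 | __[x]x_   read x → write x, move -1, go to p0
p0 | _[_]xx_   read _ → write x, move -1, go to p2
p2 | [_]xxx_   read _ → write z, move +1, go to p3
p3 | z[x]xx_   read x → write _, move -1, go to p0
p0 | [z]_xx_   read z → write x, move +1, go to p2
p2 | x[_]xx_   read _ → write z, move +1, go to p3
p3 | xz[x]x_   read x → write _, move -1, go to p0
p0 | x[z]_x_   read z → write x, move +1, go to p2
p2 | xx[_]x_   read _ → write z, move +1, go to p3
p3 | xxz[x]_   read x → write _, move -1, go to p0
p0 | xx[z]__   read z → write x, move +1, go to p2
p2 | xxx[_]_   read _ → write z, move +1, go to p3
p3 | xxxz[_]   read _ → write y, move -1, go to p1
p1 | xxx[z]y   read z → write x, move +1, go to p3
p3 | xxxx[y]
No transition is defined for (p3, y); M halts in state p3.

p3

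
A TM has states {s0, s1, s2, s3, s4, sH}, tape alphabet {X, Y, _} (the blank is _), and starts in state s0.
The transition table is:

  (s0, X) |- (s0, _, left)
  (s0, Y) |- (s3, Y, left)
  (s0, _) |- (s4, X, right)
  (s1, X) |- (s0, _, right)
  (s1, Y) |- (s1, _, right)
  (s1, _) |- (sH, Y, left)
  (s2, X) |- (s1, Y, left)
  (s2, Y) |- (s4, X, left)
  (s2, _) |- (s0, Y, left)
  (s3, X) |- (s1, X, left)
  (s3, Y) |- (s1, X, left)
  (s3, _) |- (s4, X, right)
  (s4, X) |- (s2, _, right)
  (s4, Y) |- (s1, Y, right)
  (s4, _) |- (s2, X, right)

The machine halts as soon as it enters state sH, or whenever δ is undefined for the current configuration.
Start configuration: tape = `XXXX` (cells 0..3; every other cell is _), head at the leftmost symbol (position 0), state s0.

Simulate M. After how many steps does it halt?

25

s0 | _[X]XXX_   read X → write _, move left, go to s0
s0 | [_]_XXX_   read _ → write X, move right, go to s4
s4 | X[_]XXX_   read _ → write X, move right, go to s2
s2 | XX[X]XX_   read X → write Y, move left, go to s1
s1 | X[X]YXX_   read X → write _, move right, go to s0
s0 | X_[Y]XX_   read Y → write Y, move left, go to s3
s3 | X[_]YXX_   read _ → write X, move right, go to s4
s4 | XX[Y]XX_   read Y → write Y, move right, go to s1
s1 | XXY[X]X_   read X → write _, move right, go to s0
s0 | XXY_[X]_   read X → write _, move left, go to s0
s0 | XXY[_]__   read _ → write X, move right, go to s4
s4 | XXYX[_]_   read _ → write X, move right, go to s2
s2 | XXYXX[_]   read _ → write Y, move left, go to s0
s0 | XXYX[X]Y   read X → write _, move left, go to s0
s0 | XXY[X]_Y   read X → write _, move left, go to s0
s0 | XX[Y]__Y   read Y → write Y, move left, go to s3
s3 | X[X]Y__Y   read X → write X, move left, go to s1
s1 | [X]XY__Y   read X → write _, move right, go to s0
s0 | _[X]Y__Y   read X → write _, move left, go to s0
s0 | [_]_Y__Y   read _ → write X, move right, go to s4
s4 | X[_]Y__Y   read _ → write X, move right, go to s2
s2 | XX[Y]__Y   read Y → write X, move left, go to s4
s4 | X[X]X__Y   read X → write _, move right, go to s2
s2 | X_[X]__Y   read X → write Y, move left, go to s1
s1 | X[_]Y__Y   read _ → write Y, move left, go to sH
sH | [X]YY__Y
M halts after 25 transitions.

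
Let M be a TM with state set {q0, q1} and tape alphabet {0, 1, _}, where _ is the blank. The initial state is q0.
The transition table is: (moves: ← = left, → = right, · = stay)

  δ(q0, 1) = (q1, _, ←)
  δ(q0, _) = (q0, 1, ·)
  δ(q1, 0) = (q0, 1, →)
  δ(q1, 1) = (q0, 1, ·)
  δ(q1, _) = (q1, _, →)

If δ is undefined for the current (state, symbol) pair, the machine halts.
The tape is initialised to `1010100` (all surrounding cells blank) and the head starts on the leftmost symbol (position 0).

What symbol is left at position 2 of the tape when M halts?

q0 | _[1]010100   read 1 → write _, move ←, go to q1
q1 | [_]_010100   read _ → write _, move →, go to q1
q1 | _[_]010100   read _ → write _, move →, go to q1
q1 | __[0]10100   read 0 → write 1, move →, go to q0
q0 | __1[1]0100   read 1 → write _, move ←, go to q1
q1 | __[1]_0100   read 1 → write 1, move ·, go to q0
q0 | __[1]_0100   read 1 → write _, move ←, go to q1
q1 | _[_]__0100   read _ → write _, move →, go to q1
q1 | __[_]_0100   read _ → write _, move →, go to q1
q1 | ___[_]0100   read _ → write _, move →, go to q1
q1 | ____[0]100   read 0 → write 1, move →, go to q0
q0 | ____1[1]00   read 1 → write _, move ←, go to q1
q1 | ____[1]_00   read 1 → write 1, move ·, go to q0
q0 | ____[1]_00   read 1 → write _, move ←, go to q1
q1 | ___[_]__00   read _ → write _, move →, go to q1
q1 | ____[_]_00   read _ → write _, move →, go to q1
q1 | _____[_]00   read _ → write _, move →, go to q1
q1 | ______[0]0   read 0 → write 1, move →, go to q0
q0 | ______1[0]
Cell 2 holds _ when M halts.

_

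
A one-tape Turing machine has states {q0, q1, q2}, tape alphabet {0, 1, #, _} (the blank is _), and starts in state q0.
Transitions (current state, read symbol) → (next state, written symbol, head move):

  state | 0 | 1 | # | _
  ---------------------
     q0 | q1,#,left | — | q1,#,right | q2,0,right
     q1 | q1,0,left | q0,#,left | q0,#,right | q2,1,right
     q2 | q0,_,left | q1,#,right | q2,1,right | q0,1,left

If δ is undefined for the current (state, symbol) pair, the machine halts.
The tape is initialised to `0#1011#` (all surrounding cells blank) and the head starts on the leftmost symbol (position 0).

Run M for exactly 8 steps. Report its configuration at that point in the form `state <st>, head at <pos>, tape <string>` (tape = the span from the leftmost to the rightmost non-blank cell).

state=q0 head=0 tape=_[0]#1011#   (q0,0)→(q1,#,left)
state=q1 head=-1 tape=[_]##1011#   (q1,_)→(q2,1,right)
state=q2 head=0 tape=1[#]#1011#   (q2,#)→(q2,1,right)
state=q2 head=1 tape=11[#]1011#   (q2,#)→(q2,1,right)
state=q2 head=2 tape=111[1]011#   (q2,1)→(q1,#,right)
state=q1 head=3 tape=111#[0]11#   (q1,0)→(q1,0,left)
state=q1 head=2 tape=111[#]011#   (q1,#)→(q0,#,right)
state=q0 head=3 tape=111#[0]11#   (q0,0)→(q1,#,left)
state=q1 head=2 tape=111[#]#11#
After 8 steps: state q1, head at 2, tape 111##11#.

state q1, head at 2, tape 111##11#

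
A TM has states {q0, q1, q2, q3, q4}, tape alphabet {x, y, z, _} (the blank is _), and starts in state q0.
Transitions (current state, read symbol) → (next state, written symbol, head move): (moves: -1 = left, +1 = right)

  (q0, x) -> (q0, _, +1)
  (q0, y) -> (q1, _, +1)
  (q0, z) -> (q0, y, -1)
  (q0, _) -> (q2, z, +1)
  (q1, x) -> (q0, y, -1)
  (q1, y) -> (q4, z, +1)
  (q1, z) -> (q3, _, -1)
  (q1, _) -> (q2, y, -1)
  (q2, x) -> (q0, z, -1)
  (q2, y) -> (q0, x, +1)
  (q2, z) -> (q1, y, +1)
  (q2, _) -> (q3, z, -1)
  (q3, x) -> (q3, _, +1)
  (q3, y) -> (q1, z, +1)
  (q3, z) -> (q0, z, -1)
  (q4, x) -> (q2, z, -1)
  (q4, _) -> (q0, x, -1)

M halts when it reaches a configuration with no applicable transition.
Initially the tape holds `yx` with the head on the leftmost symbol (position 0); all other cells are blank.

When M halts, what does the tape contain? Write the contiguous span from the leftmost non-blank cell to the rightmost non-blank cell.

zz_zy

q0 | [y]x___   read y → write _, move +1, go to q1
q1 | _[x]___   read x → write y, move -1, go to q0
q0 | [_]y___   read _ → write z, move +1, go to q2
q2 | z[y]___   read y → write x, move +1, go to q0
q0 | zx[_]__   read _ → write z, move +1, go to q2
q2 | zxz[_]_   read _ → write z, move -1, go to q3
q3 | zx[z]z_   read z → write z, move -1, go to q0
q0 | z[x]zz_   read x → write _, move +1, go to q0
q0 | z_[z]z_   read z → write y, move -1, go to q0
q0 | z[_]yz_   read _ → write z, move +1, go to q2
q2 | zz[y]z_   read y → write x, move +1, go to q0
q0 | zzx[z]_   read z → write y, move -1, go to q0
q0 | zz[x]y_   read x → write _, move +1, go to q0
q0 | zz_[y]_   read y → write _, move +1, go to q1
q1 | zz__[_]   read _ → write y, move -1, go to q2
q2 | zz_[_]y   read _ → write z, move -1, go to q3
q3 | zz[_]zy
The non-blank tape span at halt is zz_zy.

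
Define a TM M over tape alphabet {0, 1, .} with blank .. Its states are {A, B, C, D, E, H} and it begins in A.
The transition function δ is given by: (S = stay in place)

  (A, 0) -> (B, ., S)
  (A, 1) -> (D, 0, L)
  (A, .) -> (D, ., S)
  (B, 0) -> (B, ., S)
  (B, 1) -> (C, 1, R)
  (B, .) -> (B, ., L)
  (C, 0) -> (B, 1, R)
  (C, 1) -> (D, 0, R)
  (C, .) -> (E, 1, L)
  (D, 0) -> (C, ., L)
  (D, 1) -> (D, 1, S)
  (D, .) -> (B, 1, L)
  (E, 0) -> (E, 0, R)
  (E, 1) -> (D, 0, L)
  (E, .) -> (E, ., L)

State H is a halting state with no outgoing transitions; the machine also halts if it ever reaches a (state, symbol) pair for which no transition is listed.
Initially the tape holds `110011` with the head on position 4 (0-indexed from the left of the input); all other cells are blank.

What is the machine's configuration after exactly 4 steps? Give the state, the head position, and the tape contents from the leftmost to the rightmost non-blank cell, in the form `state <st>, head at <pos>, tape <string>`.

A | 1100[1]1   read 1 → write 0, move L, go to D
D | 110[0]01   read 0 → write ., move L, go to C
C | 11[0].01   read 0 → write 1, move R, go to B
B | 111[.]01   read . → write ., move L, go to B
B | 11[1].01
After 4 steps: state B, head at 2, tape 111.01.

state B, head at 2, tape 111.01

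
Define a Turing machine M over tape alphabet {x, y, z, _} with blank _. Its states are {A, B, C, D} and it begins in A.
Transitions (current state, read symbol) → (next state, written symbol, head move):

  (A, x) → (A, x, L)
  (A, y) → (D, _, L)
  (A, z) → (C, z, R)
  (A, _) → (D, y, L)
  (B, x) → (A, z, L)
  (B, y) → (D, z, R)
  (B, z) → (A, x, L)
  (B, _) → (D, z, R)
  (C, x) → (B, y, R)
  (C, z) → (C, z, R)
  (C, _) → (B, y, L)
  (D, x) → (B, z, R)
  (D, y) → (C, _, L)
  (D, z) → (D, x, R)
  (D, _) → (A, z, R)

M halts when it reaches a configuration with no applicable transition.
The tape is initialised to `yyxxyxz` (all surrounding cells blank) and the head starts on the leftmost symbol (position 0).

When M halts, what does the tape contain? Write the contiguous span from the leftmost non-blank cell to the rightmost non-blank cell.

state=A head=0 tape=__[y]yxxyxz   (A,y)→(D,_,L)
state=D head=-1 tape=_[_]_yxxyxz   (D,_)→(A,z,R)
state=A head=0 tape=_z[_]yxxyxz   (A,_)→(D,y,L)
state=D head=-1 tape=_[z]yyxxyxz   (D,z)→(D,x,R)
state=D head=0 tape=_x[y]yxxyxz   (D,y)→(C,_,L)
state=C head=-1 tape=_[x]_yxxyxz   (C,x)→(B,y,R)
state=B head=0 tape=_y[_]yxxyxz   (B,_)→(D,z,R)
state=D head=1 tape=_yz[y]xxyxz   (D,y)→(C,_,L)
state=C head=0 tape=_y[z]_xxyxz   (C,z)→(C,z,R)
state=C head=1 tape=_yz[_]xxyxz   (C,_)→(B,y,L)
state=B head=0 tape=_y[z]yxxyxz   (B,z)→(A,x,L)
state=A head=-1 tape=_[y]xyxxyxz   (A,y)→(D,_,L)
state=D head=-2 tape=[_]_xyxxyxz   (D,_)→(A,z,R)
state=A head=-1 tape=z[_]xyxxyxz   (A,_)→(D,y,L)
state=D head=-2 tape=[z]yxyxxyxz   (D,z)→(D,x,R)
state=D head=-1 tape=x[y]xyxxyxz   (D,y)→(C,_,L)
state=C head=-2 tape=[x]_xyxxyxz   (C,x)→(B,y,R)
state=B head=-1 tape=y[_]xyxxyxz   (B,_)→(D,z,R)
state=D head=0 tape=yz[x]yxxyxz   (D,x)→(B,z,R)
state=B head=1 tape=yzz[y]xxyxz   (B,y)→(D,z,R)
state=D head=2 tape=yzzz[x]xyxz   (D,x)→(B,z,R)
state=B head=3 tape=yzzzz[x]yxz   (B,x)→(A,z,L)
state=A head=2 tape=yzzz[z]zyxz   (A,z)→(C,z,R)
state=C head=3 tape=yzzzz[z]yxz   (C,z)→(C,z,R)
state=C head=4 tape=yzzzzz[y]xz
The non-blank tape span at halt is yzzzzzyxz.

yzzzzzyxz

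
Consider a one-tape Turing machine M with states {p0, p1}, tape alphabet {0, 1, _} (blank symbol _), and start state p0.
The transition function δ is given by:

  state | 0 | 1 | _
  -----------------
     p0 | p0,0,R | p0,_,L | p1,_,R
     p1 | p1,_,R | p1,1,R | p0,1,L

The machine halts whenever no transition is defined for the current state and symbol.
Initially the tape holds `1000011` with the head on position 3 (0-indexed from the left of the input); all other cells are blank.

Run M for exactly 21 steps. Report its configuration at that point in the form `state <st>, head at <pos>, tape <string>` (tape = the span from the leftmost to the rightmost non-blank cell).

p0 | 100[0]011__   read 0 → write 0, move R, go to p0
p0 | 1000[0]11__   read 0 → write 0, move R, go to p0
p0 | 10000[1]1__   read 1 → write _, move L, go to p0
p0 | 1000[0]_1__   read 0 → write 0, move R, go to p0
p0 | 10000[_]1__   read _ → write _, move R, go to p1
p1 | 10000_[1]__   read 1 → write 1, move R, go to p1
p1 | 10000_1[_]_   read _ → write 1, move L, go to p0
p0 | 10000_[1]1_   read 1 → write _, move L, go to p0
p0 | 10000[_]_1_   read _ → write _, move R, go to p1
p1 | 10000_[_]1_   read _ → write 1, move L, go to p0
p0 | 10000[_]11_   read _ → write _, move R, go to p1
p1 | 10000_[1]1_   read 1 → write 1, move R, go to p1
p1 | 10000_1[1]_   read 1 → write 1, move R, go to p1
p1 | 10000_11[_]   read _ → write 1, move L, go to p0
p0 | 10000_1[1]1   read 1 → write _, move L, go to p0
p0 | 10000_[1]_1   read 1 → write _, move L, go to p0
p0 | 10000[_]__1   read _ → write _, move R, go to p1
p1 | 10000_[_]_1   read _ → write 1, move L, go to p0
p0 | 10000[_]1_1   read _ → write _, move R, go to p1
p1 | 10000_[1]_1   read 1 → write 1, move R, go to p1
p1 | 10000_1[_]1   read _ → write 1, move L, go to p0
p0 | 10000_[1]11
After 21 steps: state p0, head at 6, tape 10000_111.

state p0, head at 6, tape 10000_111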